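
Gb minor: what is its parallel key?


Let's work it out.
Parallel keys share the same tonic but differ in mode
Gb minor → parallel is Gb major
= Gb major


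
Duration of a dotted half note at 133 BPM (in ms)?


Step by step:
One quarter-note beat = 60000 / BPM = 60000 / 133 ms
Dotted half note = 3 × quarter note
Duration = 3 × 60000 / 133 = 180000 / 133
= 1353.4 ms


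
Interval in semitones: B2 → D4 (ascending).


Working:
Absolute semitone position = octave×12 + chromatic position
B2: 2×12 + 11 = 35
D4: 4×12 + 2 = 50
Difference = 50 - 35 = 15
= 15 semitones


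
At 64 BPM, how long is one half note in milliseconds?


Reasoning:
One quarter-note beat = 60000 / BPM = 60000 / 64 ms
Half note = 2 × quarter note
Duration = 2 × 60000 / 64 = 120000 / 64
= 1875.0 ms


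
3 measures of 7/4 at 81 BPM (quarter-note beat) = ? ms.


Solution.
Quarter-note beat duration = 60000 / 81 ms
Beats per measure (7/4) = 7
One measure = 7 × 60000 / 81 = 420000 / 81 ms
3 measures = 3 × 420000 / 81 = 1260000 / 81
= 15555.6 ms


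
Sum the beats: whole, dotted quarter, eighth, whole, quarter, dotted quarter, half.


Beat values:
  whole = 4 beats
  dotted quarter = 1.5 beats
  eighth = 0.5 beats
  whole = 4 beats
  quarter = 1 beat
  dotted quarter = 1.5 beats
  half = 2 beats
Sum = 4 + 1.5 + 0.5 + 4 + 1 + 1.5 + 2
= 14.5 beats


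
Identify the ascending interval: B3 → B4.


Let's work it out.
Letter names: B → B spans 8 letter names → an octave
Semitones: B3 → B4 = 12 half-steps
An octave of 12 semitones is a perfect octave
= perfect octave


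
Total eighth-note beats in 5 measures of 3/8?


Time signature 3/8: the bottom number 8 means the eighth note gets one count
The top number 3 means 3 eighth-note beats per measure
Total = 3 × 5 measures
= 15 eighth-note beats


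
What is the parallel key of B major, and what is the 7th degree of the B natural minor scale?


Step by step:
Parallel keys share the same tonic but differ in mode
B major → parallel is B minor
B natural minor scale: B C# D E F# G A
= B minor; 7th degree = A


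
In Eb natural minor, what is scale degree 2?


Solution.
Natural minor scale pattern: W-H-W-W-H-W-W (2-1-2-2-1-2-2 semitones)
Starting from Eb:
  Eb + 2 semitones → F
  F + 1 semitone → Gb
  Gb + 2 semitones → Ab
  Ab + 2 semitones → Bb
  Bb + 1 semitone → Cb
  Cb + 2 semitones → Db
  Db + 2 semitones → Eb
Scale: Eb F Gb Ab Bb Cb Db
Degree 2 = F


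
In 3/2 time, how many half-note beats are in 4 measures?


Time signature 3/2: the bottom number 2 means the half note gets one count
The top number 3 means 3 half-note beats per measure
Total = 3 × 4 measures
= 12 half-note beats


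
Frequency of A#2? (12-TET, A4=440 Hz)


Step by step:
f = 440 × 2^(n/12) where n = semitones from A4
A#2: -23 semitones from A4
f = 440 × 2^(-23/12)
f = 116.54 Hz


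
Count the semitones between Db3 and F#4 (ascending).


Working:
Absolute semitone position = octave×12 + chromatic position
Db3: 3×12 + 1 = 37
F#4: 4×12 + 6 = 54
Difference = 54 - 37 = 17
= 17 semitones


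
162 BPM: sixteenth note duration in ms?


Let's work it out.
One quarter-note beat = 60000 / BPM = 60000 / 162 ms
Sixteenth note = 1/4 × quarter note
Duration = 1/4 × 60000 / 162 = 15000 / 162
= 92.6 ms


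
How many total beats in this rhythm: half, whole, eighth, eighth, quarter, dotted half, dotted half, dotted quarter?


Working:
Beat values:
  half = 2 beats
  whole = 4 beats
  eighth = 0.5 beats
  eighth = 0.5 beats
  quarter = 1 beat
  dotted half = 3 beats
  dotted half = 3 beats
  dotted quarter = 1.5 beats
Sum = 2 + 4 + 0.5 + 0.5 + 1 + 3 + 3 + 1.5
= 15.5 beats


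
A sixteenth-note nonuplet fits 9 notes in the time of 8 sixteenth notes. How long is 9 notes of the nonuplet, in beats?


Solution.
Nonuplet: 9 notes occupy the space of 8 sixteenth notes
Space = 8 × 1/4 = 2 beats
Each nonuplet note = 2 / 9 = 2/9 beats
9 notes = 9 × 2/9 = 2
= 2 beats


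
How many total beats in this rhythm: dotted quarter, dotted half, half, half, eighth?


Beat values:
  dotted quarter = 1.5 beats
  dotted half = 3 beats
  half = 2 beats
  half = 2 beats
  eighth = 0.5 beats
Sum = 1.5 + 3 + 2 + 2 + 0.5
= 9 beats


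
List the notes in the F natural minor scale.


Let's work it out.
Natural minor scale pattern: W-H-W-W-H-W-W (2-1-2-2-1-2-2 semitones)
Starting from F:
  F + 2 semitones → G
  G + 1 semitone → Ab
  Ab + 2 semitones → Bb
  Bb + 2 semitones → C
  C + 1 semitone → Db
  Db + 2 semitones → Eb
  Eb + 2 semitones → F
Scale = F G Ab Bb C Db Eb


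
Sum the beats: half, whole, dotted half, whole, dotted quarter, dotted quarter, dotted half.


Working:
Beat values:
  half = 2 beats
  whole = 4 beats
  dotted half = 3 beats
  whole = 4 beats
  dotted quarter = 1.5 beats
  dotted quarter = 1.5 beats
  dotted half = 3 beats
Sum = 2 + 4 + 3 + 4 + 1.5 + 1.5 + 3
= 19 beats


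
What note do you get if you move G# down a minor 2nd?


Working:
minor 2nd: 2 letter names, 1 semitones
Letter: G - 1 → F
Pitch: G# - 1 semitones, spelled as an F → F##
= F##


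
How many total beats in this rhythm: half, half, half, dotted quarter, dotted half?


Let's work it out.
Beat values:
  half = 2 beats
  half = 2 beats
  half = 2 beats
  dotted quarter = 1.5 beats
  dotted half = 3 beats
Sum = 2 + 2 + 2 + 1.5 + 3
= 10.5 beats


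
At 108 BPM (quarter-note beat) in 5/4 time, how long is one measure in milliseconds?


Solution.
Quarter-note beat duration = 60000 / 108 ms
Beats per measure (5/4) = 5
One measure = 5 × 60000 / 108 = 300000 / 108 ms
= 2777.8 ms


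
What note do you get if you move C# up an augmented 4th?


Working:
augmented 4th: 4 letter names, 6 semitones
Letter: C + 3 → F
Pitch: C# + 6 semitones, spelled as an F → F##
= F##


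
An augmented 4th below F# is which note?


A 4th spans 4 letter names, so from F we land on C
An augmented 4th = 6 semitones below F#
Spell C at that pitch: C
= C


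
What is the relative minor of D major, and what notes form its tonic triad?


Step by step:
The relative minor shares the major's key signature and starts on its 6th degree
6th degree = a major 6th above the tonic; a major 6th above D is B
→ relative minor of D major is B minor
Tonic triad of B minor = root + minor 3rd + perfect 5th = B D F#
= B minor; triad = B D F#


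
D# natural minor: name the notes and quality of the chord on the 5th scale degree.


Working:
D# natural minor scale: D# E# F# G# A# B C#
Diatonic triad on degree 5 stacks scale notes 5, 7, 2: A# C# E#
A#→C# = 3 semitones; A#→E# = 7 semitones → minor triad
= A# C# E# (minor)


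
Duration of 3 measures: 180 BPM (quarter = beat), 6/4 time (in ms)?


Solution.
Quarter-note beat duration = 60000 / 180 ms
Beats per measure (6/4) = 6
One measure = 6 × 60000 / 180 = 360000 / 180 ms
3 measures = 3 × 360000 / 180 = 1080000 / 180
= 6000.0 ms


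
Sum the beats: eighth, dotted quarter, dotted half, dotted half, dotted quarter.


Let's work it out.
Beat values:
  eighth = 0.5 beats
  dotted quarter = 1.5 beats
  dotted half = 3 beats
  dotted half = 3 beats
  dotted quarter = 1.5 beats
Sum = 0.5 + 1.5 + 3 + 3 + 1.5
= 9.5 beats


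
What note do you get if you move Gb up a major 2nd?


Working:
major 2nd: 2 letter names, 2 semitones
Letter: G + 1 → A
Pitch: Gb + 2 semitones, spelled as an A → Ab
= Ab


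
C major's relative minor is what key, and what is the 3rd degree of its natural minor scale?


Step by step:
The relative minor shares the major's key signature and starts on its 6th degree
6th degree = a major 6th above the tonic; a major 6th above C is A
→ relative minor of C major is A minor
A natural minor scale: A B C D E F G
= A minor; 3rd degree = C


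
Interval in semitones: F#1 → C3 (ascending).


Reasoning:
Absolute semitone position = octave×12 + chromatic position
F#1: 1×12 + 6 = 18
C3: 3×12 + 0 = 36
Difference = 36 - 18 = 18
= 18 semitones


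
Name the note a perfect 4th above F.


Step by step:
A 4th spans 4 letter names, so from F we land on B
A perfect 4th = 5 semitones above F
Spell B at that pitch: Bb
= Bb


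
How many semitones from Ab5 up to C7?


Absolute semitone position = octave×12 + chromatic position
Ab5: 5×12 + 8 = 68
C7: 7×12 + 0 = 84
Difference = 84 - 68 = 16
= 16 semitones


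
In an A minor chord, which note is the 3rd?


Working:
Minor triad = root + minor 3rd (3 semitones) + perfect 5th (7 semitones)
A triad on A stacks thirds, so the chord tones use letter names A-C-E
Root: A
Minor 3rd above A: C
Perfect 5th above A: E
The 3rd = C


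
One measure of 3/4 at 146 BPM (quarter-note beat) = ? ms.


Working:
Quarter-note beat duration = 60000 / 146 ms
Beats per measure (3/4) = 3
One measure = 3 × 60000 / 146 = 180000 / 146 ms
= 1232.9 ms


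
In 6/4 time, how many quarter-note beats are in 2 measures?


Let's work it out.
Time signature 6/4: the bottom number 4 means the quarter note gets one count
The top number 6 means 6 quarter-note beats per measure
Total = 6 × 2 measures
= 12 quarter-note beats


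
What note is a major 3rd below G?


A 3rd spans 3 letter names, so from G we land on E
A major 3rd = 4 semitones below G
Spell E at that pitch: Eb
= Eb


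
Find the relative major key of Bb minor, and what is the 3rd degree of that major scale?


The relative major shares the key signature and is a minor 3rd above the minor tonic
A minor 3rd above Bb is Db
→ relative major of Bb minor is Db major
Db major scale: Db Eb F Gb Ab Bb C
= Db major; 3rd degree = F


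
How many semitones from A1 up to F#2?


Absolute semitone position = octave×12 + chromatic position
A1: 1×12 + 9 = 21
F#2: 2×12 + 6 = 30
Difference = 30 - 21 = 9
= 9 semitones


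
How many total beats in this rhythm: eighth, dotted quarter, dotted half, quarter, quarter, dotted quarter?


Reasoning:
Beat values:
  eighth = 0.5 beats
  dotted quarter = 1.5 beats
  dotted half = 3 beats
  quarter = 1 beat
  quarter = 1 beat
  dotted quarter = 1.5 beats
Sum = 0.5 + 1.5 + 3 + 1 + 1 + 1.5
= 8.5 beats


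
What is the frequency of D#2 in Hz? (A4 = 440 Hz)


Step by step:
f = 440 × 2^(n/12) where n = semitones from A4
D#2: -30 semitones from A4
f = 440 × 2^(-30/12)
f = 77.78 Hz


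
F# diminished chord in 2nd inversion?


Reasoning:
Root position: F# A C
2nd inversion: move root and 3rd up an octave
Bass note: C
Notes (bottom to top) = C F# A


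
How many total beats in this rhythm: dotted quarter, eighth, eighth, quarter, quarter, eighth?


Beat values:
  dotted quarter = 1.5 beats
  eighth = 0.5 beats
  eighth = 0.5 beats
  quarter = 1 beat
  quarter = 1 beat
  eighth = 0.5 beats
Sum = 1.5 + 0.5 + 0.5 + 1 + 1 + 0.5
= 5 beats


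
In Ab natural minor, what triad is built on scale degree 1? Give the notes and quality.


Step by step:
Ab natural minor scale: Ab Bb Cb Db Eb Fb Gb
Diatonic triad on degree 1 stacks scale notes 1, 3, 5: Ab Cb Eb
Ab→Cb = 3 semitones; Ab→Eb = 7 semitones → minor triad
= Ab Cb Eb (minor)


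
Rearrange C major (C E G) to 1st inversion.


Root position: C E G
1st inversion: move root up an octave
Bass note: E
Notes (bottom to top) = E G C


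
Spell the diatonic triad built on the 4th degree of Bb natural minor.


Bb natural minor scale: Bb C Db Eb F Gb Ab
Diatonic triad on degree 4 stacks scale notes 4, 6, 1: Eb Gb Bb
Eb→Gb = 3 semitones; Eb→Bb = 7 semitones → minor triad
= Eb Gb Bb (minor)


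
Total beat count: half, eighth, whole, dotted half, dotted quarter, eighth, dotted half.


Beat values:
  half = 2 beats
  eighth = 0.5 beats
  whole = 4 beats
  dotted half = 3 beats
  dotted quarter = 1.5 beats
  eighth = 0.5 beats
  dotted half = 3 beats
Sum = 2 + 0.5 + 4 + 3 + 1.5 + 0.5 + 3
= 14.5 beats


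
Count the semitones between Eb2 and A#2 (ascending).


Step by step:
Absolute semitone position = octave×12 + chromatic position
Eb2: 2×12 + 3 = 27
A#2: 2×12 + 10 = 34
Difference = 34 - 27 = 7
= 7 semitones


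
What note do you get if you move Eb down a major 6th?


Step by step:
major 6th: 6 letter names, 9 semitones
Letter: E - 5 → G
Pitch: Eb - 9 semitones, spelled as a G → Gb
= Gb


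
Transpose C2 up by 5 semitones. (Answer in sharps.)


C2: chromatic position 0 in octave 2 → absolute = 2×12 + 0 = 24
Transpose up 5: 24 + 5 = 29
29 = 2×12 + 5 → F in octave 2
Result = F2


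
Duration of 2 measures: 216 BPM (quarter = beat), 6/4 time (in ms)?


Working:
Quarter-note beat duration = 60000 / 216 ms
Beats per measure (6/4) = 6
One measure = 6 × 60000 / 216 = 360000 / 216 ms
2 measures = 2 × 360000 / 216 = 720000 / 216
= 3333.3 ms


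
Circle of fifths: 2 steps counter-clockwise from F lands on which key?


Solution.
Each counter-clockwise step moves down a perfect 5th (= up a perfect 4th)
From F: F → Bb → Eb
= Eb


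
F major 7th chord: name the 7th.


Let's work it out.
Major 7th chord = root + major 3rd + perfect 5th + major 7th
Seventh chords stack in thirds, so the letter names are F-A-C-E
Root: F
Major 3rd above F: A
Perfect 5th above F: C
Major 7th above F: E
The 7th = E


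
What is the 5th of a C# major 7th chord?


Let's work it out.
Major 7th chord = root + major 3rd + perfect 5th + major 7th
Seventh chords stack in thirds, so the letter names are C-E-G-B
Root: C#
Major 3rd above C#: E#
Perfect 5th above C#: G#
Major 7th above C#: B#
The 5th = G#


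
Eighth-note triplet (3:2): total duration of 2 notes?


Step by step:
Triplet: 3 notes occupy the space of 2 eighth notes
Space = 2 × 1/2 = 1 beat
Each triplet note = 1 / 3 = 1/3 beats
2 notes = 2 × 1/3 = 2/3
= 2/3 beats


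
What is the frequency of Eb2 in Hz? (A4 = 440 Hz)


Step by step:
f = 440 × 2^(n/12) where n = semitones from A4
Eb2: -30 semitones from A4
f = 440 × 2^(-30/12)
f = 77.78 Hz


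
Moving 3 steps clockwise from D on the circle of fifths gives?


Step by step:
Each clockwise step on the circle of fifths moves up a perfect 5th
From D: D → A → E → B
= B


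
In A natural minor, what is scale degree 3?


Working:
Natural minor scale pattern: W-H-W-W-H-W-W (2-1-2-2-1-2-2 semitones)
Starting from A:
  A + 2 semitones → B
  B + 1 semitone → C
  C + 2 semitones → D
  D + 2 semitones → E
  E + 1 semitone → F
  F + 2 semitones → G
  G + 2 semitones → A
Scale: A B C D E F G
Degree 3 = C


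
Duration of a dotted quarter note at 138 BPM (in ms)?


Working:
One quarter-note beat = 60000 / BPM = 60000 / 138 ms
Dotted quarter note = 3/2 × quarter note
Duration = 3/2 × 60000 / 138 = 90000 / 138
= 652.2 ms


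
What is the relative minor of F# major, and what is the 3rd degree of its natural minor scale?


The relative minor shares the major's key signature and starts on its 6th degree
6th degree = a major 6th above the tonic; a major 6th above F# is D#
→ relative minor of F# major is D# minor
D# natural minor scale: D# E# F# G# A# B C#
= D# minor; 3rd degree = F#


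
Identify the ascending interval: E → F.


Letter names: E → F spans 2 letter names → a 2nd
Semitones: E → F = 1 half-step
A 2nd of 1 semitone is a minor 2nd
= minor 2nd


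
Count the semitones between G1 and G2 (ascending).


Absolute semitone position = octave×12 + chromatic position
G1: 1×12 + 7 = 19
G2: 2×12 + 7 = 31
Difference = 31 - 19 = 12
= 12 semitones


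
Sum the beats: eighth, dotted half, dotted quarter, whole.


Solution.
Beat values:
  eighth = 0.5 beats
  dotted half = 3 beats
  dotted quarter = 1.5 beats
  whole = 4 beats
Sum = 0.5 + 3 + 1.5 + 4
= 9 beats


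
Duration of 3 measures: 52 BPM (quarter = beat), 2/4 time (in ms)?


Step by step:
Quarter-note beat duration = 60000 / 52 ms
Beats per measure (2/4) = 2
One measure = 2 × 60000 / 52 = 120000 / 52 ms
3 measures = 3 × 120000 / 52 = 360000 / 52
= 6923.1 ms


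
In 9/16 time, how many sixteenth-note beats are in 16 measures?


Let's work it out.
Time signature 9/16: the bottom number 16 means the sixteenth note gets one count
The top number 9 means 9 sixteenth-note beats per measure
Total = 9 × 16 measures
= 144 sixteenth-note beats


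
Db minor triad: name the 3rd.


Step by step:
Minor triad = root + minor 3rd (3 semitones) + perfect 5th (7 semitones)
A triad on Db stacks thirds, so the chord tones use letter names D-F-A
Root: Db
Minor 3rd above Db: Fb
Perfect 5th above Db: Ab
The 3rd = Fb


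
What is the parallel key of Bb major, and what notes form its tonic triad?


Solution.
Parallel keys share the same tonic but differ in mode
Bb major → parallel is Bb minor
Tonic triad of Bb minor = Bb Db F
= Bb minor; triad = Bb Db F


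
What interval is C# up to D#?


Reasoning:
Letter names: C → D spans 2 letter names → a 2nd
Semitones: C# → D# = 2 half-steps
A 2nd of 2 semitones is a major 2nd
= major 2nd


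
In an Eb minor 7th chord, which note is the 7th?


Minor 7th chord = root + minor 3rd + perfect 5th + minor 7th
Seventh chords stack in thirds, so the letter names are E-G-B-D
Root: Eb
Minor 3rd above Eb: Gb
Perfect 5th above Eb: Bb
Minor 7th above Eb: Db
The 7th = Db


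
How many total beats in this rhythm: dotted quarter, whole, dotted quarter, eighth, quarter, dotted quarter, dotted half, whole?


Beat values:
  dotted quarter = 1.5 beats
  whole = 4 beats
  dotted quarter = 1.5 beats
  eighth = 0.5 beats
  quarter = 1 beat
  dotted quarter = 1.5 beats
  dotted half = 3 beats
  whole = 4 beats
Sum = 1.5 + 4 + 1.5 + 0.5 + 1 + 1.5 + 3 + 4
= 17 beats


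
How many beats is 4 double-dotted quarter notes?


Base quarter note = 1 beat
Dot 1 adds half the previous value: +1/2
Dot 2 adds half the previous value: +1/4
One double-dotted quarter = 1 + 1/2 + 1/4 = 7/4
4 of them = 4 × 7/4 = 7
= 7 beats


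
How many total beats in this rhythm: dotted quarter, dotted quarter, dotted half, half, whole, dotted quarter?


Beat values:
  dotted quarter = 1.5 beats
  dotted quarter = 1.5 beats
  dotted half = 3 beats
  half = 2 beats
  whole = 4 beats
  dotted quarter = 1.5 beats
Sum = 1.5 + 1.5 + 3 + 2 + 4 + 1.5
= 13.5 beats


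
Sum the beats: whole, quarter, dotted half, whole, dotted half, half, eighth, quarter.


Step by step:
Beat values:
  whole = 4 beats
  quarter = 1 beat
  dotted half = 3 beats
  whole = 4 beats
  dotted half = 3 beats
  half = 2 beats
  eighth = 0.5 beats
  quarter = 1 beat
Sum = 4 + 1 + 3 + 4 + 3 + 2 + 0.5 + 1
= 18.5 beats


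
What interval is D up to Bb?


Solution.
Letter names: D → B spans 6 letter names → a 6th
Semitones: D → Bb = 8 half-steps
A 6th of 8 semitones is a minor 6th
= minor 6th


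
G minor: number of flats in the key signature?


Flat minor keys: A(0), D(1), G(2), C(3), F(4), Bb(5), Eb(6), Ab(7)
G minor has 2 flats
Order of flats: Bb Eb Ab Db Gb Cb Fb → first 2: Bb, Eb
= 2 flats


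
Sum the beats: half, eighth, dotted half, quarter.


Step by step:
Beat values:
  half = 2 beats
  eighth = 0.5 beats
  dotted half = 3 beats
  quarter = 1 beat
Sum = 2 + 0.5 + 3 + 1
= 6.5 beats


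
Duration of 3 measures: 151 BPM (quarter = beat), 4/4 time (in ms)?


Quarter-note beat duration = 60000 / 151 ms
Beats per measure (4/4) = 4
One measure = 4 × 60000 / 151 = 240000 / 151 ms
3 measures = 3 × 240000 / 151 = 720000 / 151
= 4768.2 ms


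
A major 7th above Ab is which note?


Let's work it out.
A 7th spans 7 letter names, so from A we land on G
A major 7th = 11 semitones above Ab
Spell G at that pitch: G
= G


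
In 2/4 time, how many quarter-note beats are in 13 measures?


Reasoning:
Time signature 2/4: the bottom number 4 means the quarter note gets one count
The top number 2 means 2 quarter-note beats per measure
Total = 2 × 13 measures
= 26 quarter-note beats


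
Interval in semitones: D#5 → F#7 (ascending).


Reasoning:
Absolute semitone position = octave×12 + chromatic position
D#5: 5×12 + 3 = 63
F#7: 7×12 + 6 = 90
Difference = 90 - 63 = 27
= 27 semitones


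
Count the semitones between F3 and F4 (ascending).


Solution.
Absolute semitone position = octave×12 + chromatic position
F3: 3×12 + 5 = 41
F4: 4×12 + 5 = 53
Difference = 53 - 41 = 12
= 12 semitones


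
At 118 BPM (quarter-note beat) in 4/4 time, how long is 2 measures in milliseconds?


Reasoning:
Quarter-note beat duration = 60000 / 118 ms
Beats per measure (4/4) = 4
One measure = 4 × 60000 / 118 = 240000 / 118 ms
2 measures = 2 × 240000 / 118 = 480000 / 118
= 4067.8 ms


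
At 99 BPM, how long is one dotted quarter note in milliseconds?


Let's work it out.
One quarter-note beat = 60000 / BPM = 60000 / 99 ms
Dotted quarter note = 3/2 × quarter note
Duration = 3/2 × 60000 / 99 = 90000 / 99
= 909.1 ms


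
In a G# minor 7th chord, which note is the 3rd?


Minor 7th chord = root + minor 3rd + perfect 5th + minor 7th
Seventh chords stack in thirds, so the letter names are G-B-D-F
Root: G#
Minor 3rd above G#: B
Perfect 5th above G#: D#
Minor 7th above G#: F#
The 3rd = B


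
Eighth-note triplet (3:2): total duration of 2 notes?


Reasoning:
Triplet: 3 notes occupy the space of 2 eighth notes
Space = 2 × 1/2 = 1 beat
Each triplet note = 1 / 3 = 1/3 beats
2 notes = 2 × 1/3 = 2/3
= 2/3 beats


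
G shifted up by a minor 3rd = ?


Solution.
minor 3rd: 3 letter names, 3 semitones
Letter: G + 2 → B
Pitch: G + 3 semitones, spelled as a B → Bb
= Bb


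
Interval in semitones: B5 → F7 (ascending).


Reasoning:
Absolute semitone position = octave×12 + chromatic position
B5: 5×12 + 11 = 71
F7: 7×12 + 5 = 89
Difference = 89 - 71 = 18
= 18 semitones


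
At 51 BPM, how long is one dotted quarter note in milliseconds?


Reasoning:
One quarter-note beat = 60000 / BPM = 60000 / 51 ms
Dotted quarter note = 3/2 × quarter note
Duration = 3/2 × 60000 / 51 = 90000 / 51
= 1764.7 ms


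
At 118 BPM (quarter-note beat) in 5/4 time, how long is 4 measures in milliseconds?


Let's work it out.
Quarter-note beat duration = 60000 / 118 ms
Beats per measure (5/4) = 5
One measure = 5 × 60000 / 118 = 300000 / 118 ms
4 measures = 4 × 300000 / 118 = 1200000 / 118
= 10169.5 ms


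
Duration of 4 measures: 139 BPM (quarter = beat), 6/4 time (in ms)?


Working:
Quarter-note beat duration = 60000 / 139 ms
Beats per measure (6/4) = 6
One measure = 6 × 60000 / 139 = 360000 / 139 ms
4 measures = 4 × 360000 / 139 = 1440000 / 139
= 10359.7 ms


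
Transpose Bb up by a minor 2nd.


Solution.
minor 2nd: 2 letter names, 1 semitones
Letter: B + 1 → C
Pitch: Bb + 1 semitones, spelled as a C → Cb
= Cb


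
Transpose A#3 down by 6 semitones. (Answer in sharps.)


Step by step:
A#3: chromatic position 10 in octave 3 → absolute = 3×12 + 10 = 46
Transpose down 6: 46 - 6 = 40
40 = 3×12 + 4 → E in octave 3
Result = E3


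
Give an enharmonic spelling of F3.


Step by step:
Enharmonic notes sound the same pitch but are spelled with different letter names
F and E# name the same pitch class
= E#3


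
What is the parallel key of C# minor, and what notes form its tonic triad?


Working:
Parallel keys share the same tonic but differ in mode
C# minor → parallel is C# major
Tonic triad of C# major = C# E# G#
= C# major; triad = C# E# G#


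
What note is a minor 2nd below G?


Let's work it out.
A 2nd spans 2 letter names, so from G we land on F
A minor 2nd = 1 semitone below G
Spell F at that pitch: F#
= F#


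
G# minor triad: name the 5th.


Step by step:
Minor triad = root + minor 3rd (3 semitones) + perfect 5th (7 semitones)
A triad on G# stacks thirds, so the chord tones use letter names G-B-D
Root: G#
Minor 3rd above G#: B
Perfect 5th above G#: D#
The 5th = D#


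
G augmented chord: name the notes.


Augmented triad = root + major 3rd (4 semitones) + augmented 5th (8 semitones)
A triad on G stacks thirds, so the chord tones use letter names G-B-D
Root: G
Major 3rd above G: B
Augmented 5th above G: D#
Chord = G B D#


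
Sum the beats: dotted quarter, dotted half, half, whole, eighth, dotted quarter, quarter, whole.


Let's work it out.
Beat values:
  dotted quarter = 1.5 beats
  dotted half = 3 beats
  half = 2 beats
  whole = 4 beats
  eighth = 0.5 beats
  dotted quarter = 1.5 beats
  quarter = 1 beat
  whole = 4 beats
Sum = 1.5 + 3 + 2 + 4 + 0.5 + 1.5 + 1 + 4
= 17.5 beats


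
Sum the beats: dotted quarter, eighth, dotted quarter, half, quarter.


Working:
Beat values:
  dotted quarter = 1.5 beats
  eighth = 0.5 beats
  dotted quarter = 1.5 beats
  half = 2 beats
  quarter = 1 beat
Sum = 1.5 + 0.5 + 1.5 + 2 + 1
= 6.5 beats


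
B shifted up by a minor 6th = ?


Working:
minor 6th: 6 letter names, 8 semitones
Letter: B + 5 → G
Pitch: B + 8 semitones, spelled as a G → G
= G


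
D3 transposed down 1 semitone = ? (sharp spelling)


Working:
D3: chromatic position 2 in octave 3 → absolute = 3×12 + 2 = 38
Transpose down 1: 38 - 1 = 37
37 = 3×12 + 1 → C# in octave 3
Result = C#3


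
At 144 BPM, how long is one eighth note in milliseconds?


One quarter-note beat = 60000 / BPM = 60000 / 144 ms
Eighth note = 1/2 × quarter note
Duration = 1/2 × 60000 / 144 = 30000 / 144
= 208.3 ms


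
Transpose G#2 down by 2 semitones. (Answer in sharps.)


G#2: chromatic position 8 in octave 2 → absolute = 2×12 + 8 = 32
Transpose down 2: 32 - 2 = 30
30 = 2×12 + 6 → F# in octave 2
Result = F#2


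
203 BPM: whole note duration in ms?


One quarter-note beat = 60000 / BPM = 60000 / 203 ms
Whole note = 4 × quarter note
Duration = 4 × 60000 / 203 = 240000 / 203
= 1182.3 ms


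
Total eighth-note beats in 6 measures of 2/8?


Reasoning:
Time signature 2/8: the bottom number 8 means the eighth note gets one count
The top number 2 means 2 eighth-note beats per measure
Total = 2 × 6 measures
= 12 eighth-note beats


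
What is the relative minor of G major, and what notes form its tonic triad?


The relative minor shares the major's key signature and starts on its 6th degree
6th degree = a major 6th above the tonic; a major 6th above G is E
→ relative minor of G major is E minor
Tonic triad of E minor = root + minor 3rd + perfect 5th = E G B
= E minor; triad = E G B


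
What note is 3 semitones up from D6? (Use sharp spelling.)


D6: chromatic position 2 in octave 6 → absolute = 6×12 + 2 = 74
Transpose up 3: 74 + 3 = 77
77 = 6×12 + 5 → F in octave 6
Result = F6


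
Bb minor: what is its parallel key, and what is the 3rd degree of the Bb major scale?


Reasoning:
Parallel keys share the same tonic but differ in mode
Bb minor → parallel is Bb major
Bb major scale: Bb C D Eb F G A
= Bb major; 3rd degree = D


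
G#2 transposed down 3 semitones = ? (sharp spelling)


G#2: chromatic position 8 in octave 2 → absolute = 2×12 + 8 = 32
Transpose down 3: 32 - 3 = 29
29 = 2×12 + 5 → F in octave 2
Result = F2


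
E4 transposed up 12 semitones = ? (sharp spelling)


Working:
E4: chromatic position 4 in octave 4 → absolute = 4×12 + 4 = 52
Transpose up 12: 52 + 12 = 64
64 = 5×12 + 4 → E in octave 5
Result = E5


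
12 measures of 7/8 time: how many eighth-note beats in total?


Solution.
Time signature 7/8: the bottom number 8 means the eighth note gets one count
The top number 7 means 7 eighth-note beats per measure
Total = 7 × 12 measures
= 84 eighth-note beats


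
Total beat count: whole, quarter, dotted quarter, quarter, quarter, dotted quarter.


Beat values:
  whole = 4 beats
  quarter = 1 beat
  dotted quarter = 1.5 beats
  quarter = 1 beat
  quarter = 1 beat
  dotted quarter = 1.5 beats
Sum = 4 + 1 + 1.5 + 1 + 1 + 1.5
= 10 beats


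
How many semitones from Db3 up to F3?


Working:
Absolute semitone position = octave×12 + chromatic position
Db3: 3×12 + 1 = 37
F3: 3×12 + 5 = 41
Difference = 41 - 37 = 4
= 4 semitones


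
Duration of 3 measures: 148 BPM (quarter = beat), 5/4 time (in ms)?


Reasoning:
Quarter-note beat duration = 60000 / 148 ms
Beats per measure (5/4) = 5
One measure = 5 × 60000 / 148 = 300000 / 148 ms
3 measures = 3 × 300000 / 148 = 900000 / 148
= 6081.1 ms


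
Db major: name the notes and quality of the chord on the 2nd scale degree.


Db major scale: Db Eb F Gb Ab Bb C
Diatonic triad on degree 2 stacks scale notes 2, 4, 6: Eb Gb Bb
Eb→Gb = 3 semitones; Eb→Bb = 7 semitones → minor triad
= Eb Gb Bb (minor)


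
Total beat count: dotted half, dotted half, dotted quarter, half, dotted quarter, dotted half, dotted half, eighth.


Working:
Beat values:
  dotted half = 3 beats
  dotted half = 3 beats
  dotted quarter = 1.5 beats
  half = 2 beats
  dotted quarter = 1.5 beats
  dotted half = 3 beats
  dotted half = 3 beats
  eighth = 0.5 beats
Sum = 3 + 3 + 1.5 + 2 + 1.5 + 3 + 3 + 0.5
= 17.5 beats


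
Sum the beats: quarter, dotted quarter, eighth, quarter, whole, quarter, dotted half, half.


Beat values:
  quarter = 1 beat
  dotted quarter = 1.5 beats
  eighth = 0.5 beats
  quarter = 1 beat
  whole = 4 beats
  quarter = 1 beat
  dotted half = 3 beats
  half = 2 beats
Sum = 1 + 1.5 + 0.5 + 1 + 4 + 1 + 3 + 2
= 14 beats


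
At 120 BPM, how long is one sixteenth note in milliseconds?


One quarter-note beat = 60000 / BPM = 60000 / 120 ms
Sixteenth note = 1/4 × quarter note
Duration = 1/4 × 60000 / 120 = 15000 / 120
= 125.0 ms


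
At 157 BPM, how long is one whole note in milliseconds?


One quarter-note beat = 60000 / BPM = 60000 / 157 ms
Whole note = 4 × quarter note
Duration = 4 × 60000 / 157 = 240000 / 157
= 1528.7 ms


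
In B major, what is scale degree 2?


Reasoning:
Major scale pattern: W-W-H-W-W-W-H (2-2-1-2-2-2-1 semitones)
Starting from B:
  B + 2 semitones → C#
  C# + 2 semitones → D#
  D# + 1 semitone → E
  E + 2 semitones → F#
  F# + 2 semitones → G#
  G# + 2 semitones → A#
  A# + 1 semitone → B
Scale: B C# D# E F# G# A#
Degree 2 = C#


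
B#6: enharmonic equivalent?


Working:
Enharmonic notes sound the same pitch but are spelled with different letter names
B# and C name the same pitch class
Octave numbers change at C, so B#6 = C7
= C7


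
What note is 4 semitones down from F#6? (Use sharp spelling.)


Working:
F#6: chromatic position 6 in octave 6 → absolute = 6×12 + 6 = 78
Transpose down 4: 78 - 4 = 74
74 = 6×12 + 2 → D in octave 6
Result = D6


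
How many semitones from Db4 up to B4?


Solution.
Absolute semitone position = octave×12 + chromatic position
Db4: 4×12 + 1 = 49
B4: 4×12 + 11 = 59
Difference = 59 - 49 = 10
= 10 semitones


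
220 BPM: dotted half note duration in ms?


One quarter-note beat = 60000 / BPM = 60000 / 220 ms
Dotted half note = 3 × quarter note
Duration = 3 × 60000 / 220 = 180000 / 220
= 818.2 ms


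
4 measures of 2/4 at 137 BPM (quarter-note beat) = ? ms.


Let's work it out.
Quarter-note beat duration = 60000 / 137 ms
Beats per measure (2/4) = 2
One measure = 2 × 60000 / 137 = 120000 / 137 ms
4 measures = 4 × 120000 / 137 = 480000 / 137
= 3503.6 ms


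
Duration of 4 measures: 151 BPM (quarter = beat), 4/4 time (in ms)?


Working:
Quarter-note beat duration = 60000 / 151 ms
Beats per measure (4/4) = 4
One measure = 4 × 60000 / 151 = 240000 / 151 ms
4 measures = 4 × 240000 / 151 = 960000 / 151
= 6357.6 ms


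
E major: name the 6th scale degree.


Solution.
Major scale pattern: W-W-H-W-W-W-H (2-2-1-2-2-2-1 semitones)
Starting from E:
  E + 2 semitones → F#
  F# + 2 semitones → G#
  G# + 1 semitone → A
  A + 2 semitones → B
  B + 2 semitones → C#
  C# + 2 semitones → D#
  D# + 1 semitone → E
Scale: E F# G# A B C# D#
Degree 6 = C#


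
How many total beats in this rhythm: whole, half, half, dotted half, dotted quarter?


Let's work it out.
Beat values:
  whole = 4 beats
  half = 2 beats
  half = 2 beats
  dotted half = 3 beats
  dotted quarter = 1.5 beats
Sum = 4 + 2 + 2 + 3 + 1.5
= 12.5 beats


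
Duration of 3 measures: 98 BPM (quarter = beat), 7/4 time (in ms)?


Quarter-note beat duration = 60000 / 98 ms
Beats per measure (7/4) = 7
One measure = 7 × 60000 / 98 = 420000 / 98 ms
3 measures = 3 × 420000 / 98 = 1260000 / 98
= 12857.1 ms


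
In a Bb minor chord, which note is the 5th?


Let's work it out.
Minor triad = root + minor 3rd (3 semitones) + perfect 5th (7 semitones)
A triad on Bb stacks thirds, so the chord tones use letter names B-D-F
Root: Bb
Minor 3rd above Bb: Db
Perfect 5th above Bb: F
The 5th = F


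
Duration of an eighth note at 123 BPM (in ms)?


One quarter-note beat = 60000 / BPM = 60000 / 123 ms
Eighth note = 1/2 × quarter note
Duration = 1/2 × 60000 / 123 = 30000 / 123
= 243.9 ms


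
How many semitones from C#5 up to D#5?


Absolute semitone position = octave×12 + chromatic position
C#5: 5×12 + 1 = 61
D#5: 5×12 + 3 = 63
Difference = 63 - 61 = 2
= 2 semitones


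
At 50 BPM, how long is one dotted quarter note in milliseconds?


Let's work it out.
One quarter-note beat = 60000 / BPM = 60000 / 50 ms
Dotted quarter note = 3/2 × quarter note
Duration = 3/2 × 60000 / 50 = 90000 / 50
= 1800.0 ms


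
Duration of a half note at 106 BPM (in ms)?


Working:
One quarter-note beat = 60000 / BPM = 60000 / 106 ms
Half note = 2 × quarter note
Duration = 2 × 60000 / 106 = 120000 / 106
= 1132.1 ms


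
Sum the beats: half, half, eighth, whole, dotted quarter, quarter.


Step by step:
Beat values:
  half = 2 beats
  half = 2 beats
  eighth = 0.5 beats
  whole = 4 beats
  dotted quarter = 1.5 beats
  quarter = 1 beat
Sum = 2 + 2 + 0.5 + 4 + 1.5 + 1
= 11 beats


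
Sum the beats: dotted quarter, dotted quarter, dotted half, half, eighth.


Beat values:
  dotted quarter = 1.5 beats
  dotted quarter = 1.5 beats
  dotted half = 3 beats
  half = 2 beats
  eighth = 0.5 beats
Sum = 1.5 + 1.5 + 3 + 2 + 0.5
= 8.5 beats


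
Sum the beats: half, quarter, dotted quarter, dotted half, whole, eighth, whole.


Let's work it out.
Beat values:
  half = 2 beats
  quarter = 1 beat
  dotted quarter = 1.5 beats
  dotted half = 3 beats
  whole = 4 beats
  eighth = 0.5 beats
  whole = 4 beats
Sum = 2 + 1 + 1.5 + 3 + 4 + 0.5 + 4
= 16 beats


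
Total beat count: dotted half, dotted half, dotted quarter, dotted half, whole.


Beat values:
  dotted half = 3 beats
  dotted half = 3 beats
  dotted quarter = 1.5 beats
  dotted half = 3 beats
  whole = 4 beats
Sum = 3 + 3 + 1.5 + 3 + 4
= 14.5 beats


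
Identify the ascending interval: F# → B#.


Letter names: F → B spans 4 letter names → a 4th
Semitones: F# → B# = 6 half-steps
A 4th of 6 semitones is an augmented 4th
= augmented 4th


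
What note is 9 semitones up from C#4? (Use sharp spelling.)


Solution.
C#4: chromatic position 1 in octave 4 → absolute = 4×12 + 1 = 49
Transpose up 9: 49 + 9 = 58
58 = 4×12 + 10 → A# in octave 4
Result = A#4


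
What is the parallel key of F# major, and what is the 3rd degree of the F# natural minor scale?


Step by step:
Parallel keys share the same tonic but differ in mode
F# major → parallel is F# minor
F# natural minor scale: F# G# A B C# D E
= F# minor; 3rd degree = A


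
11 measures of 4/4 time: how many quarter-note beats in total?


Working:
Time signature 4/4: the bottom number 4 means the quarter note gets one count
The top number 4 means 4 quarter-note beats per measure
Total = 4 × 11 measures
= 44 quarter-note beats


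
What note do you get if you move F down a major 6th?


major 6th: 6 letter names, 9 semitones
Letter: F - 5 → A
Pitch: F - 9 semitones, spelled as an A → Ab
= Ab


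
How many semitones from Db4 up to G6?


Reasoning:
Absolute semitone position = octave×12 + chromatic position
Db4: 4×12 + 1 = 49
G6: 6×12 + 7 = 79
Difference = 79 - 49 = 30
= 30 semitones


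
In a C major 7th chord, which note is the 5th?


Reasoning:
Major 7th chord = root + major 3rd + perfect 5th + major 7th
Seventh chords stack in thirds, so the letter names are C-E-G-B
Root: C
Major 3rd above C: E
Perfect 5th above C: G
Major 7th above C: B
The 5th = G


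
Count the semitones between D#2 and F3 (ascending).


Solution.
Absolute semitone position = octave×12 + chromatic position
D#2: 2×12 + 3 = 27
F3: 3×12 + 5 = 41
Difference = 41 - 27 = 14
= 14 semitones


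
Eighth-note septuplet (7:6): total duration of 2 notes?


Septuplet: 7 notes occupy the space of 6 eighth notes
Space = 6 × 1/2 = 3 beats
Each septuplet note = 3 / 7 = 3/7 beats
2 notes = 2 × 3/7 = 6/7
= 6/7 beats


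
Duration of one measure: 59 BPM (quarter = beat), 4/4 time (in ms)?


Quarter-note beat duration = 60000 / 59 ms
Beats per measure (4/4) = 4
One measure = 4 × 60000 / 59 = 240000 / 59 ms
= 4067.8 ms


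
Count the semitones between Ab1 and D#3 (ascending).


Working:
Absolute semitone position = octave×12 + chromatic position
Ab1: 1×12 + 8 = 20
D#3: 3×12 + 3 = 39
Difference = 39 - 20 = 19
= 19 semitones


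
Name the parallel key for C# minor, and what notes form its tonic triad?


Let's work it out.
Parallel keys share the same tonic but differ in mode
C# minor → parallel is C# major
Tonic triad of C# major = C# E# G#
= C# major; triad = C# E# G#


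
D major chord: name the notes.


Reasoning:
Major triad = root + major 3rd (4 semitones) + perfect 5th (7 semitones)
A triad on D stacks thirds, so the chord tones use letter names D-F-A
Root: D
Major 3rd above D: F#
Perfect 5th above D: A
Chord = D F# A


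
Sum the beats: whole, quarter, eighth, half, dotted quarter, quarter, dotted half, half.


Working:
Beat values:
  whole = 4 beats
  quarter = 1 beat
  eighth = 0.5 beats
  half = 2 beats
  dotted quarter = 1.5 beats
  quarter = 1 beat
  dotted half = 3 beats
  half = 2 beats
Sum = 4 + 1 + 0.5 + 2 + 1.5 + 1 + 3 + 2
= 15 beats


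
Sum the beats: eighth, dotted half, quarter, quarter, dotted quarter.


Let's work it out.
Beat values:
  eighth = 0.5 beats
  dotted half = 3 beats
  quarter = 1 beat
  quarter = 1 beat
  dotted quarter = 1.5 beats
Sum = 0.5 + 3 + 1 + 1 + 1.5
= 7 beats


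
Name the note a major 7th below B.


Step by step:
A 7th spans 7 letter names, so from B we land on C
A major 7th = 11 semitones below B
Spell C at that pitch: C
= C


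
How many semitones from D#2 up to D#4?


Working:
Absolute semitone position = octave×12 + chromatic position
D#2: 2×12 + 3 = 27
D#4: 4×12 + 3 = 51
Difference = 51 - 27 = 24
= 24 semitones


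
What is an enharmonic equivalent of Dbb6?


Solution.
Enharmonic notes sound the same pitch but are spelled with different letter names
Dbb and C name the same pitch class
= C6


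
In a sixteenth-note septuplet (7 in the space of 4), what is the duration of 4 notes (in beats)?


Working:
Septuplet: 7 notes occupy the space of 4 sixteenth notes
Space = 4 × 1/4 = 1 beat
Each septuplet note = 1 / 7 = 1/7 beats
4 notes = 4 × 1/7 = 4/7
= 4/7 beats


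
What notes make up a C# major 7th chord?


Working:
Major 7th chord = root + major 3rd + perfect 5th + major 7th
Seventh chords stack in thirds, so the letter names are C-E-G-B
Root: C#
Major 3rd above C#: E#
Perfect 5th above C#: G#
Major 7th above C#: B#
Chord = C# E# G# B#


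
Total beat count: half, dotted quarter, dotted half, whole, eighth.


Reasoning:
Beat values:
  half = 2 beats
  dotted quarter = 1.5 beats
  dotted half = 3 beats
  whole = 4 beats
  eighth = 0.5 beats
Sum = 2 + 1.5 + 3 + 4 + 0.5
= 11 beats


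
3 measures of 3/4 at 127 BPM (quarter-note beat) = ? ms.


Step by step:
Quarter-note beat duration = 60000 / 127 ms
Beats per measure (3/4) = 3
One measure = 3 × 60000 / 127 = 180000 / 127 ms
3 measures = 3 × 180000 / 127 = 540000 / 127
= 4252.0 ms
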